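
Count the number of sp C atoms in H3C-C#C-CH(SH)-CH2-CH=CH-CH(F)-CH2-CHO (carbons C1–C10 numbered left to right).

2

C1: sp3
C2: sp ✓
C3: sp ✓
C4: sp3
C5: sp3
C6: sp2
C7: sp2
C8: sp3
C9: sp3
C10: sp2
C2, C3 → 2 sp carbons.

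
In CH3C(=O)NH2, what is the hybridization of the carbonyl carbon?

The carbonyl carbon: 3 σ bonds, plus one π bond — 3 electron domains, sp2.

sp^2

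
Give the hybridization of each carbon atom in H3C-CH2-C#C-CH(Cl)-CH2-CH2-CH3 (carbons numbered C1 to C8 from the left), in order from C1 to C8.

C1 sp3, C2 sp3, C3 sp, C4 sp, C5 sp3, C6 sp3, C7 sp3, C8 sp3

C1: 4 σ bonds — 4 electron domains, sp3.
C2 carries 4 σ bonds, giving a steric number of 4, so it is sp3.
C3: 2 σ bonds, plus two π bonds — 2 electron domains, sp.
C4 (2 σ bonds, plus two π bonds) has steric number 2: sp.
C5 is sp3: 4 σ bonds, 4 electron-density regions.
C6 carries 4 σ bonds, giving a steric number of 4, so it is sp3.
C7 has 4 σ bonds: steric number 4 → sp3.
C8 — 4 σ bonds. Steric number 4, so sp3.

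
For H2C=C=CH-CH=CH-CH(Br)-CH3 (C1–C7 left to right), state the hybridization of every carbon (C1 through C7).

C1: 3 σ bonds, plus one π bond — 3 electron domains, sp2.
C2 (2 σ bonds, plus two π bonds) has steric number 2: sp.
C3 — 3 σ bonds, plus one π bond. Steric number 3, so sp2.
C4: 3 σ bonds, plus one π bond — 3 electron domains, sp2.
C5: 3 σ bonds, plus one π bond; 3 regions of electron density → sp2.
C6 is sp3: 4 σ bonds, 4 electron-density regions.
C7 — 4 σ bonds. Steric number 4, so sp3.

C1 sp2, C2 sp, C3 sp2, C4 sp2, C5 sp2, C6 sp3, C7 sp3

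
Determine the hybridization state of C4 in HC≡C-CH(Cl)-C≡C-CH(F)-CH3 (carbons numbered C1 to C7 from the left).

sp

C4 (2 σ bonds, plus two π bonds) has steric number 2: sp.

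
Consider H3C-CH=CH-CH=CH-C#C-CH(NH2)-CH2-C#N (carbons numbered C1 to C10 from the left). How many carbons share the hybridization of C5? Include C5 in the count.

4

C5 is sp2 (one π bond).
C1: sp3
C2: sp2 ✓
C3: sp2 ✓
C4: sp2 ✓
C5: sp2 ✓
C6: sp
C7: sp
C8: sp3
C9: sp3
C10: sp
4 carbons are sp2.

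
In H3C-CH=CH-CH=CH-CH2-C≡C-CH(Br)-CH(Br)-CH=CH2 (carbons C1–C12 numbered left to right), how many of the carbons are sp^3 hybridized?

4

C1: sp3 ✓
C2: sp2
C3: sp2
C4: sp2
C5: sp2
C6: sp3 ✓
C7: sp
C8: sp
C9: sp3 ✓
C10: sp3 ✓
C11: sp2
C12: sp2
C1, C6, C9, C10 → 4 sp3 carbons.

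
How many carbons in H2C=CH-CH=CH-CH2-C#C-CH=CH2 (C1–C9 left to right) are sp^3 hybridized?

1

C1: sp2
C2: sp2
C3: sp2
C4: sp2
C5: sp3 ✓
C6: sp
C7: sp
C8: sp2
C9: sp2
C5 → 1 sp3 carbon.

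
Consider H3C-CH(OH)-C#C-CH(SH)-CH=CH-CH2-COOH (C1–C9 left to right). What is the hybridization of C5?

sp^3

C5 has 4 σ bonds: steric number 4 → sp3.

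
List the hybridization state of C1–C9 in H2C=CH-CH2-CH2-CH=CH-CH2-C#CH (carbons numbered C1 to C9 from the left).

C1: 3 σ bonds, plus one π bond; 3 regions of electron density → sp2.
C2 is sp2: 3 σ bonds, plus one π bond, 3 electron-density regions.
C3: 4 σ bonds; 4 regions of electron density → sp3.
C4 carries 4 σ bonds, giving a steric number of 4, so it is sp3.
C5 is sp2: 3 σ bonds, plus one π bond, 3 electron-density regions.
C6 is sp2: 3 σ bonds, plus one π bond, 3 electron-density regions.
C7 carries 4 σ bonds, giving a steric number of 4, so it is sp3.
C8: 2 σ bonds, plus two π bonds; 2 regions of electron density → sp.
C9: 2 σ bonds, plus two π bonds; 2 regions of electron density → sp.

C1 sp2, C2 sp2, C3 sp3, C4 sp3, C5 sp2, C6 sp2, C7 sp3, C8 sp, C9 sp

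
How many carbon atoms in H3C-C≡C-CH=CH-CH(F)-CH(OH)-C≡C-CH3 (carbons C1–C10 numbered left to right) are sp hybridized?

4

C1: sp3
C2: sp ✓
C3: sp ✓
C4: sp2
C5: sp2
C6: sp3
C7: sp3
C8: sp ✓
C9: sp ✓
C10: sp3
C2, C3, C8, C9 → 4 sp carbons.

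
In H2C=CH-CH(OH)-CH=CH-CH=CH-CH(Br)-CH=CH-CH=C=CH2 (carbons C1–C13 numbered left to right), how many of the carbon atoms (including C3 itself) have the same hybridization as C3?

C3 is sp3 (only σ bonds).
C1: sp2
C2: sp2
C3: sp3 ✓
C4: sp2
C5: sp2
C6: sp2
C7: sp2
C8: sp3 ✓
C9: sp2
C10: sp2
C11: sp2
C12: sp
C13: sp2
2 carbons are sp3.

2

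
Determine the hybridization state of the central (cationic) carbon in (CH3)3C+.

sp²

Three σ bonds and an empty p orbital; no lone pair → steric number 3 → sp2 and planar.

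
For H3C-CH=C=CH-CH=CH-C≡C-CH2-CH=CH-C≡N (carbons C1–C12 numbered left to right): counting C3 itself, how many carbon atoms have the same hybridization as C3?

C3 is sp (two π bonds).
C1: sp3
C2: sp2
C3: sp ✓
C4: sp2
C5: sp2
C6: sp2
C7: sp ✓
C8: sp ✓
C9: sp3
C10: sp2
C11: sp2
C12: sp ✓
4 carbons are sp.

4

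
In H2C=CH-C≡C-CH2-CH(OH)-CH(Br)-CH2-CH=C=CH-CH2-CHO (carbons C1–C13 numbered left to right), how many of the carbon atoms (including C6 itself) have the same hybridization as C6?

5

C6 is sp3 (only σ bonds).
C1: sp2
C2: sp2
C3: sp
C4: sp
C5: sp3 ✓
C6: sp3 ✓
C7: sp3 ✓
C8: sp3 ✓
C9: sp2
C10: sp
C11: sp2
C12: sp3 ✓
C13: sp2
5 carbons are sp3.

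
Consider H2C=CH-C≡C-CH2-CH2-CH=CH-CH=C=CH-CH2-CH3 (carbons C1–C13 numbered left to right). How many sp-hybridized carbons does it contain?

C1: sp2
C2: sp2
C3: sp ✓
C4: sp ✓
C5: sp3
C6: sp3
C7: sp2
C8: sp2
C9: sp2
C10: sp ✓
C11: sp2
C12: sp3
C13: sp3
C3, C4, C10 → 3 sp carbons.

3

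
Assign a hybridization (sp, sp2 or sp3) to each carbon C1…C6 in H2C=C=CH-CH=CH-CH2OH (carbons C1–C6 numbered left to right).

C1: 3 σ bonds, plus one π bond; 3 regions of electron density → sp2.
C2 carries 2 σ bonds, plus two π bonds, giving a steric number of 2, so it is sp.
C3 has 3 σ bonds, plus one π bond: steric number 3 → sp2.
C4 (3 σ bonds, plus one π bond) has steric number 3: sp2.
C5 has 3 σ bonds, plus one π bond: steric number 3 → sp2.
C6: 4 σ bonds; 4 regions of electron density → sp3.

C1 sp2, C2 sp, C3 sp2, C4 sp2, C5 sp2, C6 sp3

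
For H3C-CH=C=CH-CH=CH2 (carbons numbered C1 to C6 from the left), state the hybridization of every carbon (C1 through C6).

C1 sp3, C2 sp2, C3 sp, C4 sp2, C5 sp2, C6 sp2

C1 is sp3: 4 σ bonds, 4 electron-density regions.
C2 is sp2: 3 σ bonds, plus one π bond, 3 electron-density regions.
C3: 2 σ bonds, plus two π bonds — 2 electron domains, sp.
C4: 3 σ bonds, plus one π bond — 3 electron domains, sp2.
C5 (3 σ bonds, plus one π bond) has steric number 3: sp2.
C6: 3 σ bonds, plus one π bond; 3 regions of electron density → sp2.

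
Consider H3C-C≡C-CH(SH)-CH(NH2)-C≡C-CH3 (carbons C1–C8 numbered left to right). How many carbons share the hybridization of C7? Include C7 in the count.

4

C7 is sp (two π bonds).
C1: sp3
C2: sp ✓
C3: sp ✓
C4: sp3
C5: sp3
C6: sp ✓
C7: sp ✓
C8: sp3
4 carbons are sp.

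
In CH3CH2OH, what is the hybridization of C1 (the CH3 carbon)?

C1 (the CH3 carbon) (4 σ bonds) has steric number 4: sp3.

sp^3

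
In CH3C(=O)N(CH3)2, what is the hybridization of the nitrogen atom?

sp2

Amide resonance: N lone pair conjugated with C=O → sp2.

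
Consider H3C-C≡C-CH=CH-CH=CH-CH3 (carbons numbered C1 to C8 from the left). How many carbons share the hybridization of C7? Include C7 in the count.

C7 is sp2 (one π bond).
C1: sp3
C2: sp
C3: sp
C4: sp2 ✓
C5: sp2 ✓
C6: sp2 ✓
C7: sp2 ✓
C8: sp3
4 carbons are sp2.

4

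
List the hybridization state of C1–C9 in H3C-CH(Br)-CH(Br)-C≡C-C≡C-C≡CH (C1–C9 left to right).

C1: 4 σ bonds; 4 regions of electron density → sp3.
C2 is sp3: 4 σ bonds, 4 electron-density regions.
C3 carries 4 σ bonds, giving a steric number of 4, so it is sp3.
C4 — 2 σ bonds, plus two π bonds. Steric number 2, so sp.
C5 carries 2 σ bonds, plus two π bonds, giving a steric number of 2, so it is sp.
C6 — 2 σ bonds, plus two π bonds. Steric number 2, so sp.
C7 is sp: 2 σ bonds, plus two π bonds, 2 electron-density regions.
C8 — 2 σ bonds, plus two π bonds. Steric number 2, so sp.
C9 (2 σ bonds, plus two π bonds) has steric number 2: sp.

C1 sp3, C2 sp3, C3 sp3, C4 sp, C5 sp, C6 sp, C7 sp, C8 sp, C9 sp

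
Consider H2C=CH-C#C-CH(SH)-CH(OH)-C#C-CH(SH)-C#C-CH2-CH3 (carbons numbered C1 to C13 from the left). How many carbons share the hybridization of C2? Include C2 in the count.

2

C2 is sp2 (one π bond).
C1: sp2 ✓
C2: sp2 ✓
C3: sp
C4: sp
C5: sp3
C6: sp3
C7: sp
C8: sp
C9: sp3
C10: sp
C11: sp
C12: sp3
C13: sp3
2 carbons are sp2.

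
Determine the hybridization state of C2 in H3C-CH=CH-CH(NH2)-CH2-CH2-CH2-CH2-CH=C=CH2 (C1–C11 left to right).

sp2

C2: 3 σ bonds, plus one π bond; 3 regions of electron density → sp2.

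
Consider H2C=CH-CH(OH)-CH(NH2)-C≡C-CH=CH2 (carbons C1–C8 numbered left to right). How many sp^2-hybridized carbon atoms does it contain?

4

C1: sp2 ✓
C2: sp2 ✓
C3: sp3
C4: sp3
C5: sp
C6: sp
C7: sp2 ✓
C8: sp2 ✓
C1, C2, C7, C8 → 4 sp2 carbons.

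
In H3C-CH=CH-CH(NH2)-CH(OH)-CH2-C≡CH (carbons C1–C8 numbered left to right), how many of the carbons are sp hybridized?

C1: sp3
C2: sp2
C3: sp2
C4: sp3
C5: sp3
C6: sp3
C7: sp ✓
C8: sp ✓
C7, C8 → 2 sp carbons.

2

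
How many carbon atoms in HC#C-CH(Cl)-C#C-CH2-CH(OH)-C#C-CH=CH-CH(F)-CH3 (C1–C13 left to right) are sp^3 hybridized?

C1: sp
C2: sp
C3: sp3 ✓
C4: sp
C5: sp
C6: sp3 ✓
C7: sp3 ✓
C8: sp
C9: sp
C10: sp2
C11: sp2
C12: sp3 ✓
C13: sp3 ✓
C3, C6, C7, C12, C13 → 5 sp3 carbons.

5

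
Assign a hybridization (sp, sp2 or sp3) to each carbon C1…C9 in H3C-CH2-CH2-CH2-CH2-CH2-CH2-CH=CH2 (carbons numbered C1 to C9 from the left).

C1 sp3, C2 sp3, C3 sp3, C4 sp3, C5 sp3, C6 sp3, C7 sp3, C8 sp2, C9 sp2

C1 (4 σ bonds) has steric number 4: sp3.
C2: 4 σ bonds — 4 electron domains, sp3.
C3: 4 σ bonds; 4 regions of electron density → sp3.
C4 is sp3: 4 σ bonds, 4 electron-density regions.
C5 is sp3: 4 σ bonds, 4 electron-density regions.
C6 has 4 σ bonds: steric number 4 → sp3.
C7: 4 σ bonds; 4 regions of electron density → sp3.
C8 — 3 σ bonds, plus one π bond. Steric number 3, so sp2.
C9: 3 σ bonds, plus one π bond — 3 electron domains, sp2.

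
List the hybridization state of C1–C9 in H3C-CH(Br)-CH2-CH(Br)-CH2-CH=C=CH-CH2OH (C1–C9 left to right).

C1 sp3, C2 sp3, C3 sp3, C4 sp3, C5 sp3, C6 sp2, C7 sp, C8 sp2, C9 sp3

C1 — 4 σ bonds. Steric number 4, so sp3.
C2 carries 4 σ bonds, giving a steric number of 4, so it is sp3.
C3 (4 σ bonds) has steric number 4: sp3.
C4 carries 4 σ bonds, giving a steric number of 4, so it is sp3.
C5 has 4 σ bonds: steric number 4 → sp3.
C6: 3 σ bonds, plus one π bond; 3 regions of electron density → sp2.
C7 has 2 σ bonds, plus two π bonds: steric number 2 → sp.
C8 is sp2: 3 σ bonds, plus one π bond, 3 electron-density regions.
C9 carries 4 σ bonds, giving a steric number of 4, so it is sp3.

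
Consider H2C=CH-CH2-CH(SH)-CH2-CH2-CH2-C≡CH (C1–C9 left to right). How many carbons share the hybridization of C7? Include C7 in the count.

C7 is sp3 (only σ bonds).
C1: sp2
C2: sp2
C3: sp3 ✓
C4: sp3 ✓
C5: sp3 ✓
C6: sp3 ✓
C7: sp3 ✓
C8: sp
C9: sp
5 carbons are sp3.

5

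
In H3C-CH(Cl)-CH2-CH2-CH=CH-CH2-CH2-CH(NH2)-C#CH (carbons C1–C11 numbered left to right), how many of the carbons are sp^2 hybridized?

C1: sp3
C2: sp3
C3: sp3
C4: sp3
C5: sp2 ✓
C6: sp2 ✓
C7: sp3
C8: sp3
C9: sp3
C10: sp
C11: sp
C5, C6 → 2 sp2 carbons.

2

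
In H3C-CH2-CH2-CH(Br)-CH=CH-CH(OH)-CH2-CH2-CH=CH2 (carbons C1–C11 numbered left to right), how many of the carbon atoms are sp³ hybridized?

C1: sp3 ✓
C2: sp3 ✓
C3: sp3 ✓
C4: sp3 ✓
C5: sp2
C6: sp2
C7: sp3 ✓
C8: sp3 ✓
C9: sp3 ✓
C10: sp2
C11: sp2
C1, C2, C3, C4, C7, C8, C9 → 7 sp3 carbons.

7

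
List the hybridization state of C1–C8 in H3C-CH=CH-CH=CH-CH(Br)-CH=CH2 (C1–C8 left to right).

C1 — 4 σ bonds. Steric number 4, so sp3.
C2: 3 σ bonds, plus one π bond; 3 regions of electron density → sp2.
C3: 3 σ bonds, plus one π bond; 3 regions of electron density → sp2.
C4: 3 σ bonds, plus one π bond — 3 electron domains, sp2.
C5: 3 σ bonds, plus one π bond — 3 electron domains, sp2.
C6 is sp3: 4 σ bonds, 4 electron-density regions.
C7 — 3 σ bonds, plus one π bond. Steric number 3, so sp2.
C8 carries 3 σ bonds, plus one π bond, giving a steric number of 3, so it is sp2.

C1 sp3, C2 sp2, C3 sp2, C4 sp2, C5 sp2, C6 sp3, C7 sp2, C8 sp2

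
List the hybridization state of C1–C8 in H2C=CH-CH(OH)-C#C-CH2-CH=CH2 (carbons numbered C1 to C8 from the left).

C1 sp2, C2 sp2, C3 sp3, C4 sp, C5 sp, C6 sp3, C7 sp2, C8 sp2

C1 — 3 σ bonds, plus one π bond. Steric number 3, so sp2.
C2 has 3 σ bonds, plus one π bond: steric number 3 → sp2.
C3 carries 4 σ bonds, giving a steric number of 4, so it is sp3.
C4 — 2 σ bonds, plus two π bonds. Steric number 2, so sp.
C5 carries 2 σ bonds, plus two π bonds, giving a steric number of 2, so it is sp.
C6: 4 σ bonds; 4 regions of electron density → sp3.
C7 carries 3 σ bonds, plus one π bond, giving a steric number of 3, so it is sp2.
C8 carries 3 σ bonds, plus one π bond, giving a steric number of 3, so it is sp2.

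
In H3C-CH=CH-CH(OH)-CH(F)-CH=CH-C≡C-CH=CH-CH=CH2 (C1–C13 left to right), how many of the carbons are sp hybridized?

2

C1: sp3
C2: sp2
C3: sp2
C4: sp3
C5: sp3
C6: sp2
C7: sp2
C8: sp ✓
C9: sp ✓
C10: sp2
C11: sp2
C12: sp2
C13: sp2
C8, C9 → 2 sp carbons.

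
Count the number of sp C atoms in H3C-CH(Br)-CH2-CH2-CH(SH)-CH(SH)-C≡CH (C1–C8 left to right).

C1: sp3
C2: sp3
C3: sp3
C4: sp3
C5: sp3
C6: sp3
C7: sp ✓
C8: sp ✓
C7, C8 → 2 sp carbons.

2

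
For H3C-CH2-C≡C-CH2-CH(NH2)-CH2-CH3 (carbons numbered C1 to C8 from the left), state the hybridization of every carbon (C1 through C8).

C1 has 4 σ bonds: steric number 4 → sp3.
C2 is sp3: 4 σ bonds, 4 electron-density regions.
C3 (2 σ bonds, plus two π bonds) has steric number 2: sp.
C4 carries 2 σ bonds, plus two π bonds, giving a steric number of 2, so it is sp.
C5: 4 σ bonds — 4 electron domains, sp3.
C6: 4 σ bonds — 4 electron domains, sp3.
C7 has 4 σ bonds: steric number 4 → sp3.
C8: 4 σ bonds; 4 regions of electron density → sp3.

C1 sp3, C2 sp3, C3 sp, C4 sp, C5 sp3, C6 sp3, C7 sp3, C8 sp3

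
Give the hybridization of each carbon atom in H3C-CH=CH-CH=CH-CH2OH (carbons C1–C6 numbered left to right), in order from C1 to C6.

C1 sp3, C2 sp2, C3 sp2, C4 sp2, C5 sp2, C6 sp3

C1 has 4 σ bonds: steric number 4 → sp3.
C2 — 3 σ bonds, plus one π bond. Steric number 3, so sp2.
C3 is sp2: 3 σ bonds, plus one π bond, 3 electron-density regions.
C4 carries 3 σ bonds, plus one π bond, giving a steric number of 3, so it is sp2.
C5 (3 σ bonds, plus one π bond) has steric number 3: sp2.
C6 carries 4 σ bonds, giving a steric number of 4, so it is sp3.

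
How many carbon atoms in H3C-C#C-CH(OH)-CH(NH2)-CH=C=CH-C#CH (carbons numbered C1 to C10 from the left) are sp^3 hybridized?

3

C1: sp3 ✓
C2: sp
C3: sp
C4: sp3 ✓
C5: sp3 ✓
C6: sp2
C7: sp
C8: sp2
C9: sp
C10: sp
C1, C4, C5 → 3 sp3 carbons.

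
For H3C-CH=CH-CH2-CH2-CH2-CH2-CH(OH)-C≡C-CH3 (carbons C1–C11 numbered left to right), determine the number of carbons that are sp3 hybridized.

C1: sp3 ✓
C2: sp2
C3: sp2
C4: sp3 ✓
C5: sp3 ✓
C6: sp3 ✓
C7: sp3 ✓
C8: sp3 ✓
C9: sp
C10: sp
C11: sp3 ✓
C1, C4, C5, C6, C7, C8, C11 → 7 sp3 carbons.

7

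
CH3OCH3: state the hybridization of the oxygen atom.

Two σ bonds + two lone pairs = steric number 4 → sp3.

sp3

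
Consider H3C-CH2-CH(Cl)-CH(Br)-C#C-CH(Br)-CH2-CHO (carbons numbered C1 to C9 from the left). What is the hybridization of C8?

sp³

C8 is sp3: 4 σ bonds, 4 electron-density regions.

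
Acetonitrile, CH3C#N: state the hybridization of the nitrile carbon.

sp

The nitrile carbon: 2 σ bonds, plus two π bonds; 2 regions of electron density → sp.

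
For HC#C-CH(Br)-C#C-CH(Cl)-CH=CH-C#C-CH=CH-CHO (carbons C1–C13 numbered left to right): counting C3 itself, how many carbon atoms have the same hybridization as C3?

2

C3 is sp3 (only σ bonds).
C1: sp
C2: sp
C3: sp3 ✓
C4: sp
C5: sp
C6: sp3 ✓
C7: sp2
C8: sp2
C9: sp
C10: sp
C11: sp2
C12: sp2
C13: sp2
2 carbons are sp3.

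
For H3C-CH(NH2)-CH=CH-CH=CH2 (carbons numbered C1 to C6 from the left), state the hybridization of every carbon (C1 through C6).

C1 sp3, C2 sp3, C3 sp2, C4 sp2, C5 sp2, C6 sp2

C1: 4 σ bonds — 4 electron domains, sp3.
C2 has 4 σ bonds: steric number 4 → sp3.
C3 — 3 σ bonds, plus one π bond. Steric number 3, so sp2.
C4: 3 σ bonds, plus one π bond; 3 regions of electron density → sp2.
C5 has 3 σ bonds, plus one π bond: steric number 3 → sp2.
C6: 3 σ bonds, plus one π bond; 3 regions of electron density → sp2.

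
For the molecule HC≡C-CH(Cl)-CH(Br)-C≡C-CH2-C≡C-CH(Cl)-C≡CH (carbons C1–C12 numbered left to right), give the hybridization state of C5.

sp

C5 is sp: 2 σ bonds, plus two π bonds, 2 electron-density regions.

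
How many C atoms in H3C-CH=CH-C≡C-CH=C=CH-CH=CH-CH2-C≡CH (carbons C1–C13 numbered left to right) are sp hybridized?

5

C1: sp3
C2: sp2
C3: sp2
C4: sp ✓
C5: sp ✓
C6: sp2
C7: sp ✓
C8: sp2
C9: sp2
C10: sp2
C11: sp3
C12: sp ✓
C13: sp ✓
C4, C5, C7, C12, C13 → 5 sp carbons.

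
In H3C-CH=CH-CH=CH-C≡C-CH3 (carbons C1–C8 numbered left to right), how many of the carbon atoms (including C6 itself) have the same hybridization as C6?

C6 is sp (two π bonds).
C1: sp3
C2: sp2
C3: sp2
C4: sp2
C5: sp2
C6: sp ✓
C7: sp ✓
C8: sp3
2 carbons are sp.

2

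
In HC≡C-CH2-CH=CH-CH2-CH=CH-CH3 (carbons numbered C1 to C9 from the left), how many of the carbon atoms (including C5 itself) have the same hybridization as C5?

C5 is sp2 (one π bond).
C1: sp
C2: sp
C3: sp3
C4: sp2 ✓
C5: sp2 ✓
C6: sp3
C7: sp2 ✓
C8: sp2 ✓
C9: sp3
4 carbons are sp2.

4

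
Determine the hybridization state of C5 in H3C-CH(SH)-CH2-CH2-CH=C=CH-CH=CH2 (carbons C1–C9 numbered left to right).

sp²

C5 carries 3 σ bonds, plus one π bond, giving a steric number of 3, so it is sp2.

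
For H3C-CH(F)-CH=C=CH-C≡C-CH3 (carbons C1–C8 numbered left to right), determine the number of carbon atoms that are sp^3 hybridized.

C1: sp3 ✓
C2: sp3 ✓
C3: sp2
C4: sp
C5: sp2
C6: sp
C7: sp
C8: sp3 ✓
C1, C2, C8 → 3 sp3 carbons.

3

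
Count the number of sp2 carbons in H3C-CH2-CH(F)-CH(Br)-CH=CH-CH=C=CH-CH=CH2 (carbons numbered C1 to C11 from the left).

6

C1: sp3
C2: sp3
C3: sp3
C4: sp3
C5: sp2 ✓
C6: sp2 ✓
C7: sp2 ✓
C8: sp
C9: sp2 ✓
C10: sp2 ✓
C11: sp2 ✓
C5, C6, C7, C9, C10, C11 → 6 sp2 carbons.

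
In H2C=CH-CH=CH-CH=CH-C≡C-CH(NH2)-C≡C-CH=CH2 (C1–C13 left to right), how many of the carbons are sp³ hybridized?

1

C1: sp2
C2: sp2
C3: sp2
C4: sp2
C5: sp2
C6: sp2
C7: sp
C8: sp
C9: sp3 ✓
C10: sp
C11: sp
C12: sp2
C13: sp2
C9 → 1 sp3 carbon.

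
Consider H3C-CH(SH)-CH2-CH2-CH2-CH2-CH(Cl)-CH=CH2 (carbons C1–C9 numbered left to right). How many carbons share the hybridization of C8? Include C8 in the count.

C8 is sp2 (one π bond).
C1: sp3
C2: sp3
C3: sp3
C4: sp3
C5: sp3
C6: sp3
C7: sp3
C8: sp2 ✓
C9: sp2 ✓
2 carbons are sp2.

2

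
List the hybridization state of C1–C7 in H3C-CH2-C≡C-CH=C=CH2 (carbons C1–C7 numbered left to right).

C1: 4 σ bonds — 4 electron domains, sp3.
C2 has 4 σ bonds: steric number 4 → sp3.
C3 — 2 σ bonds, plus two π bonds. Steric number 2, so sp.
C4: 2 σ bonds, plus two π bonds — 2 electron domains, sp.
C5 carries 3 σ bonds, plus one π bond, giving a steric number of 3, so it is sp2.
C6: 2 σ bonds, plus two π bonds; 2 regions of electron density → sp.
C7: 3 σ bonds, plus one π bond; 3 regions of electron density → sp2.

C1 sp3, C2 sp3, C3 sp, C4 sp, C5 sp2, C6 sp, C7 sp2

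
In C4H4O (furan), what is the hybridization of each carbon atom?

sp2

Each carbon atom (3 σ bonds, plus one π bond) has steric number 3: sp2.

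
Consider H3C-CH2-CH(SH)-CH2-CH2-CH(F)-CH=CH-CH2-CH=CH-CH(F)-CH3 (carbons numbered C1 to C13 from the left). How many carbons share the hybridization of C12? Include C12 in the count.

C12 is sp3 (only σ bonds).
C1: sp3 ✓
C2: sp3 ✓
C3: sp3 ✓
C4: sp3 ✓
C5: sp3 ✓
C6: sp3 ✓
C7: sp2
C8: sp2
C9: sp3 ✓
C10: sp2
C11: sp2
C12: sp3 ✓
C13: sp3 ✓
9 carbons are sp3.

9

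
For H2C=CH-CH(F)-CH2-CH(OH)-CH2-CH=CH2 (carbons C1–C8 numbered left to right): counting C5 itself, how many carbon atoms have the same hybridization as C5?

C5 is sp3 (only σ bonds).
C1: sp2
C2: sp2
C3: sp3 ✓
C4: sp3 ✓
C5: sp3 ✓
C6: sp3 ✓
C7: sp2
C8: sp2
4 carbons are sp3.

4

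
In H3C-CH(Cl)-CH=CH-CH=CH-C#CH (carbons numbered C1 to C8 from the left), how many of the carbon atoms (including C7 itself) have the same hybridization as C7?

2

C7 is sp (two π bonds).
C1: sp3
C2: sp3
C3: sp2
C4: sp2
C5: sp2
C6: sp2
C7: sp ✓
C8: sp ✓
2 carbons are sp.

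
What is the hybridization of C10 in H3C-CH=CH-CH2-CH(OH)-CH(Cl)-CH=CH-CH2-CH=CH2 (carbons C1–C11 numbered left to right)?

sp^2

C10 — 3 σ bonds, plus one π bond. Steric number 3, so sp2.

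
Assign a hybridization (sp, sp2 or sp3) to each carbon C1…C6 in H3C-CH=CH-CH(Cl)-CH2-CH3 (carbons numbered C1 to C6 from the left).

C1 sp3, C2 sp2, C3 sp2, C4 sp3, C5 sp3, C6 sp3

C1 is sp3: 4 σ bonds, 4 electron-density regions.
C2 carries 3 σ bonds, plus one π bond, giving a steric number of 3, so it is sp2.
C3 carries 3 σ bonds, plus one π bond, giving a steric number of 3, so it is sp2.
C4 is sp3: 4 σ bonds, 4 electron-density regions.
C5 (4 σ bonds) has steric number 4: sp3.
C6: 4 σ bonds; 4 regions of electron density → sp3.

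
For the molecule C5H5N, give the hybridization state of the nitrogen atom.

N has two σ bonds and one lone pair in the ring plane (steric number 3 → sp2); its p orbital contributes one electron to the aromatic π system via the C=N double bond.

sp^2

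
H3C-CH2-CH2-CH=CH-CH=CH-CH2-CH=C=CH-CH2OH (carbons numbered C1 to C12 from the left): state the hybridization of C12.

C12 is sp3: 4 σ bonds, 4 electron-density regions.

sp3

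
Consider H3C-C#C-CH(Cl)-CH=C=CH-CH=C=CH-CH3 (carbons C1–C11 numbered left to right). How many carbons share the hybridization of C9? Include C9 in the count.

4

C9 is sp (two π bonds).
C1: sp3
C2: sp ✓
C3: sp ✓
C4: sp3
C5: sp2
C6: sp ✓
C7: sp2
C8: sp2
C9: sp ✓
C10: sp2
C11: sp3
4 carbons are sp.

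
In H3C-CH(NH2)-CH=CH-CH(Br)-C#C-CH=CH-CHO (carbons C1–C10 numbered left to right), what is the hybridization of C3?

sp^2

C3 has 3 σ bonds, plus one π bond: steric number 3 → sp2.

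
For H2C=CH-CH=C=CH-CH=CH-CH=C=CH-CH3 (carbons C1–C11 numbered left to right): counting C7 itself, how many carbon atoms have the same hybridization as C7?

C7 is sp2 (one π bond).
C1: sp2 ✓
C2: sp2 ✓
C3: sp2 ✓
C4: sp
C5: sp2 ✓
C6: sp2 ✓
C7: sp2 ✓
C8: sp2 ✓
C9: sp
C10: sp2 ✓
C11: sp3
8 carbons are sp2.

8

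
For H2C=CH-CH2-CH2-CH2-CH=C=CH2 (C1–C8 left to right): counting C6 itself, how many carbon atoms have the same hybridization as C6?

4

C6 is sp2 (one π bond).
C1: sp2 ✓
C2: sp2 ✓
C3: sp3
C4: sp3
C5: sp3
C6: sp2 ✓
C7: sp
C8: sp2 ✓
4 carbons are sp2.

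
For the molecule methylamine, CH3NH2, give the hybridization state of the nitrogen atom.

sp³

Three σ bonds + one lone pair = steric number 4 → sp3.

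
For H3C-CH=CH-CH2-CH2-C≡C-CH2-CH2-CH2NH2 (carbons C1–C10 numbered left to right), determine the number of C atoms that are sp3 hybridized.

6

C1: sp3 ✓
C2: sp2
C3: sp2
C4: sp3 ✓
C5: sp3 ✓
C6: sp
C7: sp
C8: sp3 ✓
C9: sp3 ✓
C10: sp3 ✓
C1, C4, C5, C8, C9, C10 → 6 sp3 carbons.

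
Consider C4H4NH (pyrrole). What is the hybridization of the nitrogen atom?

sp^2

N has three σ bonds; its lone pair occupies the p orbital and is part of the aromatic π system, so N is sp2 (not the sp3 a naive steric count of 4 would give).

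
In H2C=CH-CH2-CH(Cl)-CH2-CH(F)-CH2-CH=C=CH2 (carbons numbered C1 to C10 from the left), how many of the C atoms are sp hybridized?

C1: sp2
C2: sp2
C3: sp3
C4: sp3
C5: sp3
C6: sp3
C7: sp3
C8: sp2
C9: sp ✓
C10: sp2
C9 → 1 sp carbon.

1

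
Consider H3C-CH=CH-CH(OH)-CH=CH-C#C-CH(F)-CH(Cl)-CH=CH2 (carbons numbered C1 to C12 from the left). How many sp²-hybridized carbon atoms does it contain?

C1: sp3
C2: sp2 ✓
C3: sp2 ✓
C4: sp3
C5: sp2 ✓
C6: sp2 ✓
C7: sp
C8: sp
C9: sp3
C10: sp3
C11: sp2 ✓
C12: sp2 ✓
C2, C3, C5, C6, C11, C12 → 6 sp2 carbons.

6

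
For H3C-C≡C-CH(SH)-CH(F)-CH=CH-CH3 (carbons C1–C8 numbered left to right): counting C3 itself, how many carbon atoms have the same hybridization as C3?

C3 is sp (two π bonds).
C1: sp3
C2: sp ✓
C3: sp ✓
C4: sp3
C5: sp3
C6: sp2
C7: sp2
C8: sp3
2 carbons are sp.

2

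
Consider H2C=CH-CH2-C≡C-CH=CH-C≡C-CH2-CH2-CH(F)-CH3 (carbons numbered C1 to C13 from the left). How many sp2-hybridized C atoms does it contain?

4

C1: sp2 ✓
C2: sp2 ✓
C3: sp3
C4: sp
C5: sp
C6: sp2 ✓
C7: sp2 ✓
C8: sp
C9: sp
C10: sp3
C11: sp3
C12: sp3
C13: sp3
C1, C2, C6, C7 → 4 sp2 carbons.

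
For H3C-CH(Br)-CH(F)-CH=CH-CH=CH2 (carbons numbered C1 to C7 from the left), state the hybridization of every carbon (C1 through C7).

C1 is sp3: 4 σ bonds, 4 electron-density regions.
C2 has 4 σ bonds: steric number 4 → sp3.
C3 (4 σ bonds) has steric number 4: sp3.
C4 has 3 σ bonds, plus one π bond: steric number 3 → sp2.
C5 — 3 σ bonds, plus one π bond. Steric number 3, so sp2.
C6 is sp2: 3 σ bonds, plus one π bond, 3 electron-density regions.
C7: 3 σ bonds, plus one π bond; 3 regions of electron density → sp2.

C1 sp3, C2 sp3, C3 sp3, C4 sp2, C5 sp2, C6 sp2, C7 sp2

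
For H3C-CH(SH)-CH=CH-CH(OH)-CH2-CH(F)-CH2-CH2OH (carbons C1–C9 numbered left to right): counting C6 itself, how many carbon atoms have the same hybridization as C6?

7

C6 is sp3 (only σ bonds).
C1: sp3 ✓
C2: sp3 ✓
C3: sp2
C4: sp2
C5: sp3 ✓
C6: sp3 ✓
C7: sp3 ✓
C8: sp3 ✓
C9: sp3 ✓
7 carbons are sp3.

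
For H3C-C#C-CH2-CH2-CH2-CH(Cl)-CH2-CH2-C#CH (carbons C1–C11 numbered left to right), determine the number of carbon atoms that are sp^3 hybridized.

7

C1: sp3 ✓
C2: sp
C3: sp
C4: sp3 ✓
C5: sp3 ✓
C6: sp3 ✓
C7: sp3 ✓
C8: sp3 ✓
C9: sp3 ✓
C10: sp
C11: sp
C1, C4, C5, C6, C7, C8, C9 → 7 sp3 carbons.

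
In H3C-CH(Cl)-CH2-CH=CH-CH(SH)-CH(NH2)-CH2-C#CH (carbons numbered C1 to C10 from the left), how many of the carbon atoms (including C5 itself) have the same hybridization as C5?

C5 is sp2 (one π bond).
C1: sp3
C2: sp3
C3: sp3
C4: sp2 ✓
C5: sp2 ✓
C6: sp3
C7: sp3
C8: sp3
C9: sp
C10: sp
2 carbons are sp2.

2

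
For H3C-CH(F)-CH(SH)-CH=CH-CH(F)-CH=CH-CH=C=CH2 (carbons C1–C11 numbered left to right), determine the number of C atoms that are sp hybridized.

C1: sp3
C2: sp3
C3: sp3
C4: sp2
C5: sp2
C6: sp3
C7: sp2
C8: sp2
C9: sp2
C10: sp ✓
C11: sp2
C10 → 1 sp carbon.

1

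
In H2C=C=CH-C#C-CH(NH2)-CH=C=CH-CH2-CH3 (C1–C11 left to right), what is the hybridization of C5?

sp

C5 is sp: 2 σ bonds, plus two π bonds, 2 electron-density regions.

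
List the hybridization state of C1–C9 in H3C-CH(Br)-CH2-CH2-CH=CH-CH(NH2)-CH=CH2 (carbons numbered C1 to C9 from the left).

C1 is sp3: 4 σ bonds, 4 electron-density regions.
C2 has 4 σ bonds: steric number 4 → sp3.
C3: 4 σ bonds — 4 electron domains, sp3.
C4 is sp3: 4 σ bonds, 4 electron-density regions.
C5 is sp2: 3 σ bonds, plus one π bond, 3 electron-density regions.
C6 (3 σ bonds, plus one π bond) has steric number 3: sp2.
C7: 4 σ bonds — 4 electron domains, sp3.
C8 — 3 σ bonds, plus one π bond. Steric number 3, so sp2.
C9 (3 σ bonds, plus one π bond) has steric number 3: sp2.

C1 sp3, C2 sp3, C3 sp3, C4 sp3, C5 sp2, C6 sp2, C7 sp3, C8 sp2, C9 sp2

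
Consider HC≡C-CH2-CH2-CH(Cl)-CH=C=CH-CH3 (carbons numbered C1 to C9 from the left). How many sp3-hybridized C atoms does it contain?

4

C1: sp
C2: sp
C3: sp3 ✓
C4: sp3 ✓
C5: sp3 ✓
C6: sp2
C7: sp
C8: sp2
C9: sp3 ✓
C3, C4, C5, C9 → 4 sp3 carbons.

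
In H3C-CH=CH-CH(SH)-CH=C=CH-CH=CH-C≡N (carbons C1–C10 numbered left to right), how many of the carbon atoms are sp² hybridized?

C1: sp3
C2: sp2 ✓
C3: sp2 ✓
C4: sp3
C5: sp2 ✓
C6: sp
C7: sp2 ✓
C8: sp2 ✓
C9: sp2 ✓
C10: sp
C2, C3, C5, C7, C8, C9 → 6 sp2 carbons.

6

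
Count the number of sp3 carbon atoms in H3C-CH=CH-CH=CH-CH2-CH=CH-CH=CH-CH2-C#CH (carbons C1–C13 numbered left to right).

3

C1: sp3 ✓
C2: sp2
C3: sp2
C4: sp2
C5: sp2
C6: sp3 ✓
C7: sp2
C8: sp2
C9: sp2
C10: sp2
C11: sp3 ✓
C12: sp
C13: sp
C1, C6, C11 → 3 sp3 carbons.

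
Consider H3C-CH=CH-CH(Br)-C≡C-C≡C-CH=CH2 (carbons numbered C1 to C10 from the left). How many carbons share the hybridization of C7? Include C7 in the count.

C7 is sp (two π bonds).
C1: sp3
C2: sp2
C3: sp2
C4: sp3
C5: sp ✓
C6: sp ✓
C7: sp ✓
C8: sp ✓
C9: sp2
C10: sp2
4 carbons are sp.

4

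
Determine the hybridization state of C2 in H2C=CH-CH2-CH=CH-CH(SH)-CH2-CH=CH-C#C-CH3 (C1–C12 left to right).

C2: 3 σ bonds, plus one π bond; 3 regions of electron density → sp2.

sp2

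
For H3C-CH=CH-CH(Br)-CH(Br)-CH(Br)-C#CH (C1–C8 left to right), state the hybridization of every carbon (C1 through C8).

C1 sp3, C2 sp2, C3 sp2, C4 sp3, C5 sp3, C6 sp3, C7 sp, C8 sp

C1: 4 σ bonds — 4 electron domains, sp3.
C2: 3 σ bonds, plus one π bond — 3 electron domains, sp2.
C3 has 3 σ bonds, plus one π bond: steric number 3 → sp2.
C4 — 4 σ bonds. Steric number 4, so sp3.
C5: 4 σ bonds; 4 regions of electron density → sp3.
C6 — 4 σ bonds. Steric number 4, so sp3.
C7 — 2 σ bonds, plus two π bonds. Steric number 2, so sp.
C8 — 2 σ bonds, plus two π bonds. Steric number 2, so sp.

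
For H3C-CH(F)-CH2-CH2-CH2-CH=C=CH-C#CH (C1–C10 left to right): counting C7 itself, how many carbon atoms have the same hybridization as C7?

3

C7 is sp (two π bonds).
C1: sp3
C2: sp3
C3: sp3
C4: sp3
C5: sp3
C6: sp2
C7: sp ✓
C8: sp2
C9: sp ✓
C10: sp ✓
3 carbons are sp.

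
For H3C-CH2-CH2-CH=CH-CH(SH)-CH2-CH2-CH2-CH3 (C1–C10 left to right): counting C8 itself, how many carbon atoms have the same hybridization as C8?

C8 is sp3 (only σ bonds).
C1: sp3 ✓
C2: sp3 ✓
C3: sp3 ✓
C4: sp2
C5: sp2
C6: sp3 ✓
C7: sp3 ✓
C8: sp3 ✓
C9: sp3 ✓
C10: sp3 ✓
8 carbons are sp3.

8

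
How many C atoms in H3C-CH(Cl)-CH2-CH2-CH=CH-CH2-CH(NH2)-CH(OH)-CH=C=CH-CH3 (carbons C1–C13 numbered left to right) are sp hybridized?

C1: sp3
C2: sp3
C3: sp3
C4: sp3
C5: sp2
C6: sp2
C7: sp3
C8: sp3
C9: sp3
C10: sp2
C11: sp ✓
C12: sp2
C13: sp3
C11 → 1 sp carbon.

1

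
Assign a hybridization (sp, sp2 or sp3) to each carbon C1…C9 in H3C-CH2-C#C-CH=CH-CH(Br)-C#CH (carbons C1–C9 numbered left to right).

C1 sp3, C2 sp3, C3 sp, C4 sp, C5 sp2, C6 sp2, C7 sp3, C8 sp, C9 sp

C1 is sp3: 4 σ bonds, 4 electron-density regions.
C2 — 4 σ bonds. Steric number 4, so sp3.
C3 — 2 σ bonds, plus two π bonds. Steric number 2, so sp.
C4 is sp: 2 σ bonds, plus two π bonds, 2 electron-density regions.
C5 has 3 σ bonds, plus one π bond: steric number 3 → sp2.
C6 — 3 σ bonds, plus one π bond. Steric number 3, so sp2.
C7: 4 σ bonds; 4 regions of electron density → sp3.
C8: 2 σ bonds, plus two π bonds; 2 regions of electron density → sp.
C9 is sp: 2 σ bonds, plus two π bonds, 2 electron-density regions.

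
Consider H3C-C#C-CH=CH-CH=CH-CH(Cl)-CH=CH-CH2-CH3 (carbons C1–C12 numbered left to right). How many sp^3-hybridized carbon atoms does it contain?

4

C1: sp3 ✓
C2: sp
C3: sp
C4: sp2
C5: sp2
C6: sp2
C7: sp2
C8: sp3 ✓
C9: sp2
C10: sp2
C11: sp3 ✓
C12: sp3 ✓
C1, C8, C11, C12 → 4 sp3 carbons.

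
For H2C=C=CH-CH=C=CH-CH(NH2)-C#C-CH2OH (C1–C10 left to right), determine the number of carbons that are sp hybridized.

4

C1: sp2
C2: sp ✓
C3: sp2
C4: sp2
C5: sp ✓
C6: sp2
C7: sp3
C8: sp ✓
C9: sp ✓
C10: sp3
C2, C5, C8, C9 → 4 sp carbons.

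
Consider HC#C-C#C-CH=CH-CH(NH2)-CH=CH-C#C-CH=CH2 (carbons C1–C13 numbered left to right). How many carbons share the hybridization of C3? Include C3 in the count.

6

C3 is sp (two π bonds).
C1: sp ✓
C2: sp ✓
C3: sp ✓
C4: sp ✓
C5: sp2
C6: sp2
C7: sp3
C8: sp2
C9: sp2
C10: sp ✓
C11: sp ✓
C12: sp2
C13: sp2
6 carbons are sp.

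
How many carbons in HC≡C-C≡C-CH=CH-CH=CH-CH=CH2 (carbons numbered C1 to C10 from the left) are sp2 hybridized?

6

C1: sp
C2: sp
C3: sp
C4: sp
C5: sp2 ✓
C6: sp2 ✓
C7: sp2 ✓
C8: sp2 ✓
C9: sp2 ✓
C10: sp2 ✓
C5, C6, C7, C8, C9, C10 → 6 sp2 carbons.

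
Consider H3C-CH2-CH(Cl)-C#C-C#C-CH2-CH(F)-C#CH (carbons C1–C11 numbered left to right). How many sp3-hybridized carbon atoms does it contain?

C1: sp3 ✓
C2: sp3 ✓
C3: sp3 ✓
C4: sp
C5: sp
C6: sp
C7: sp
C8: sp3 ✓
C9: sp3 ✓
C10: sp
C11: sp
C1, C2, C3, C8, C9 → 5 sp3 carbons.

5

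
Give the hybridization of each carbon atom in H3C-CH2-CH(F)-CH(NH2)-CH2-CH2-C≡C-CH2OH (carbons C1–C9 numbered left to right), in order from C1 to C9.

C1 sp3, C2 sp3, C3 sp3, C4 sp3, C5 sp3, C6 sp3, C7 sp, C8 sp, C9 sp3

C1 carries 4 σ bonds, giving a steric number of 4, so it is sp3.
C2 is sp3: 4 σ bonds, 4 electron-density regions.
C3: 4 σ bonds — 4 electron domains, sp3.
C4 — 4 σ bonds. Steric number 4, so sp3.
C5: 4 σ bonds; 4 regions of electron density → sp3.
C6 is sp3: 4 σ bonds, 4 electron-density regions.
C7 is sp: 2 σ bonds, plus two π bonds, 2 electron-density regions.
C8 (2 σ bonds, plus two π bonds) has steric number 2: sp.
C9 (4 σ bonds) has steric number 4: sp3.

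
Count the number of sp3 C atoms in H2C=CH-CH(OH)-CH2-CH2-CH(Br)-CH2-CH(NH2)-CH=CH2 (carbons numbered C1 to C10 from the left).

C1: sp2
C2: sp2
C3: sp3 ✓
C4: sp3 ✓
C5: sp3 ✓
C6: sp3 ✓
C7: sp3 ✓
C8: sp3 ✓
C9: sp2
C10: sp2
C3, C4, C5, C6, C7, C8 → 6 sp3 carbons.

6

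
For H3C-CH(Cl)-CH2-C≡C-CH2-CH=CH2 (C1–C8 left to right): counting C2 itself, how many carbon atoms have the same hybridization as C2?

4

C2 is sp3 (only σ bonds).
C1: sp3 ✓
C2: sp3 ✓
C3: sp3 ✓
C4: sp
C5: sp
C6: sp3 ✓
C7: sp2
C8: sp2
4 carbons are sp3.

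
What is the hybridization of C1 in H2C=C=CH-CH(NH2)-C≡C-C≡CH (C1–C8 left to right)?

sp^2

C1 has 3 σ bonds, plus one π bond: steric number 3 → sp2.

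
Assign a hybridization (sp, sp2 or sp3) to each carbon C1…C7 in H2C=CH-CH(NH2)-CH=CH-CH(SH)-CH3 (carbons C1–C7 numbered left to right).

C1 sp2, C2 sp2, C3 sp3, C4 sp2, C5 sp2, C6 sp3, C7 sp3

C1: 3 σ bonds, plus one π bond; 3 regions of electron density → sp2.
C2 is sp2: 3 σ bonds, plus one π bond, 3 electron-density regions.
C3 — 4 σ bonds. Steric number 4, so sp3.
C4 has 3 σ bonds, plus one π bond: steric number 3 → sp2.
C5 has 3 σ bonds, plus one π bond: steric number 3 → sp2.
C6 carries 4 σ bonds, giving a steric number of 4, so it is sp3.
C7 is sp3: 4 σ bonds, 4 electron-density regions.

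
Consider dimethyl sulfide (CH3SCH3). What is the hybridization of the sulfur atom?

sp3

The sulfur atom: 2 σ bonds and 2 lone pairs — 4 electron domains, sp3.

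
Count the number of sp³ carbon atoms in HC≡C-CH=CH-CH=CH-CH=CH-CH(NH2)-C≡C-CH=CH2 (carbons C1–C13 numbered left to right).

1

C1: sp
C2: sp
C3: sp2
C4: sp2
C5: sp2
C6: sp2
C7: sp2
C8: sp2
C9: sp3 ✓
C10: sp
C11: sp
C12: sp2
C13: sp2
C9 → 1 sp3 carbon.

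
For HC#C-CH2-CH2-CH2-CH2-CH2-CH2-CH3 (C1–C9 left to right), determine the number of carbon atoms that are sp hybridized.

2

C1: sp ✓
C2: sp ✓
C3: sp3
C4: sp3
C5: sp3
C6: sp3
C7: sp3
C8: sp3
C9: sp3
C1, C2 → 2 sp carbons.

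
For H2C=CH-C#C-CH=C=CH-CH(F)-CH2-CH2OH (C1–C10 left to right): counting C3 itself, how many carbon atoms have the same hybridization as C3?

C3 is sp (two π bonds).
C1: sp2
C2: sp2
C3: sp ✓
C4: sp ✓
C5: sp2
C6: sp ✓
C7: sp2
C8: sp3
C9: sp3
C10: sp3
3 carbons are sp.

3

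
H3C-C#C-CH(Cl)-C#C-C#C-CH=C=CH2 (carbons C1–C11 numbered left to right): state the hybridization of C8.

sp

C8 carries 2 σ bonds, plus two π bonds, giving a steric number of 2, so it is sp.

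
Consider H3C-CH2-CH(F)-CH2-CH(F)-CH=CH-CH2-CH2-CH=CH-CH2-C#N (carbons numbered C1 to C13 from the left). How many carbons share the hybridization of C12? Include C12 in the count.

8

C12 is sp3 (only σ bonds).
C1: sp3 ✓
C2: sp3 ✓
C3: sp3 ✓
C4: sp3 ✓
C5: sp3 ✓
C6: sp2
C7: sp2
C8: sp3 ✓
C9: sp3 ✓
C10: sp2
C11: sp2
C12: sp3 ✓
C13: sp
8 carbons are sp3.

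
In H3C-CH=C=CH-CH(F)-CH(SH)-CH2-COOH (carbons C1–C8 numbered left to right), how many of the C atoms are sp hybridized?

1

C1: sp3
C2: sp2
C3: sp ✓
C4: sp2
C5: sp3
C6: sp3
C7: sp3
C8: sp2
C3 → 1 sp carbon.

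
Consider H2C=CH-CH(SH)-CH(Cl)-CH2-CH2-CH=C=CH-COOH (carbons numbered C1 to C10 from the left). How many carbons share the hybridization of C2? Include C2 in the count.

C2 is sp2 (one π bond).
C1: sp2 ✓
C2: sp2 ✓
C3: sp3
C4: sp3
C5: sp3
C6: sp3
C7: sp2 ✓
C8: sp
C9: sp2 ✓
C10: sp2 ✓
5 carbons are sp2.

5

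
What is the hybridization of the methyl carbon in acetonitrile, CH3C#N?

The methyl carbon (4 σ bonds) has steric number 4: sp3.

sp³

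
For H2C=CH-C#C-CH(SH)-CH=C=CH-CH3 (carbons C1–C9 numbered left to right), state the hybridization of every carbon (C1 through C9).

C1 sp2, C2 sp2, C3 sp, C4 sp, C5 sp3, C6 sp2, C7 sp, C8 sp2, C9 sp3

C1 has 3 σ bonds, plus one π bond: steric number 3 → sp2.
C2: 3 σ bonds, plus one π bond — 3 electron domains, sp2.
C3 is sp: 2 σ bonds, plus two π bonds, 2 electron-density regions.
C4 is sp: 2 σ bonds, plus two π bonds, 2 electron-density regions.
C5: 4 σ bonds; 4 regions of electron density → sp3.
C6 carries 3 σ bonds, plus one π bond, giving a steric number of 3, so it is sp2.
C7: 2 σ bonds, plus two π bonds; 2 regions of electron density → sp.
C8: 3 σ bonds, plus one π bond — 3 electron domains, sp2.
C9 has 4 σ bonds: steric number 4 → sp3.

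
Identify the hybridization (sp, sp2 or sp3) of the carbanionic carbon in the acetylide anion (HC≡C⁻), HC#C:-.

One σ bond + one lone pair = steric number 2 → sp.

sp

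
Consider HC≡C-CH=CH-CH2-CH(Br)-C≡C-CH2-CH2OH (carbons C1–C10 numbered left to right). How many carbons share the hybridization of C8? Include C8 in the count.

4

C8 is sp (two π bonds).
C1: sp ✓
C2: sp ✓
C3: sp2
C4: sp2
C5: sp3
C6: sp3
C7: sp ✓
C8: sp ✓
C9: sp3
C10: sp3
4 carbons are sp.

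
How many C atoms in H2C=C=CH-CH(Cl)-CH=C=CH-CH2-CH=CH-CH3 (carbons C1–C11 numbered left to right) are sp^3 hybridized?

C1: sp2
C2: sp
C3: sp2
C4: sp3 ✓
C5: sp2
C6: sp
C7: sp2
C8: sp3 ✓
C9: sp2
C10: sp2
C11: sp3 ✓
C4, C8, C11 → 3 sp3 carbons.

3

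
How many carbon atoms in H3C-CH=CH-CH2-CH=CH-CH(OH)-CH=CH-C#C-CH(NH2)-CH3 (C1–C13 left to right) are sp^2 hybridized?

C1: sp3
C2: sp2 ✓
C3: sp2 ✓
C4: sp3
C5: sp2 ✓
C6: sp2 ✓
C7: sp3
C8: sp2 ✓
C9: sp2 ✓
C10: sp
C11: sp
C12: sp3
C13: sp3
C2, C3, C5, C6, C8, C9 → 6 sp2 carbons.

6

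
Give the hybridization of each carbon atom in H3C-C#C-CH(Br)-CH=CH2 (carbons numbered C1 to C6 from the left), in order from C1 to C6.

C1 is sp3: 4 σ bonds, 4 electron-density regions.
C2 is sp: 2 σ bonds, plus two π bonds, 2 electron-density regions.
C3 carries 2 σ bonds, plus two π bonds, giving a steric number of 2, so it is sp.
C4 — 4 σ bonds. Steric number 4, so sp3.
C5 carries 3 σ bonds, plus one π bond, giving a steric number of 3, so it is sp2.
C6 (3 σ bonds, plus one π bond) has steric number 3: sp2.

C1 sp3, C2 sp, C3 sp, C4 sp3, C5 sp2, C6 sp2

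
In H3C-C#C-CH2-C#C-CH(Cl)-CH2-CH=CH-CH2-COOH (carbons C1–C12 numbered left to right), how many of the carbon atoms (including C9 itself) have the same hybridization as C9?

3

C9 is sp2 (one π bond).
C1: sp3
C2: sp
C3: sp
C4: sp3
C5: sp
C6: sp
C7: sp3
C8: sp3
C9: sp2 ✓
C10: sp2 ✓
C11: sp3
C12: sp2 ✓
3 carbons are sp2.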